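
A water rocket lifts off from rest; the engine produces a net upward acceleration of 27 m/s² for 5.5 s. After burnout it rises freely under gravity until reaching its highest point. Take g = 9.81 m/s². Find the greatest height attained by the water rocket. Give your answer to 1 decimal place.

Phase 1 (powered ascent): v₀ = 0 m/s, a = 27 m/s².
v = v₀ + at = 0 + (27)(5.5) = 148 m/s
Δx = v₀t + ½at² = 0·5.5 + 0.5·27·5.5² = 408 m

Phase 2 (coasting upward): v₀ = 148 m/s, a = -9.81 m/s².
v = v₀ + at → t = (0 − 148) / -9.81 = 15.1 s
v² = v₀² + 2aΔx → Δx = (0² − 148²)/(2·-9.81) = 1120 m
Maximum height = 408 + 1120 = 1530 m

1532.3 m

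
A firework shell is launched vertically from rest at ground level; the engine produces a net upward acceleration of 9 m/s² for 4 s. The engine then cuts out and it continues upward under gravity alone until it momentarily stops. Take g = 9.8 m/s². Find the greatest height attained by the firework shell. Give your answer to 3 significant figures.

138 m

Phase 1 (powered ascent): v₀ = 0 m/s, a = 9 m/s².
v = v₀ + at = 0 + (9)(4) = 36.0 m/s
Δx = v₀t + ½at² = 0·4 + 0.5·9·4² = 72.0 m

Phase 2 (coasting upward): v₀ = 36.0 m/s, a = -9.8 m/s².
v = v₀ + at → t = (0 − 36.0) / -9.8 = 3.67 s
v² = v₀² + 2aΔx → Δx = (0² − 36.0²)/(2·-9.8) = 66.1 m
Maximum height = 72.0 + 66.1 = 138 m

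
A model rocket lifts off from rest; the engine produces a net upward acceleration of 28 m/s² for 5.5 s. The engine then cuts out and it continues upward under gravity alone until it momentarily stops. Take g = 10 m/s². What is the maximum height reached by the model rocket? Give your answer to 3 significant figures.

Phase 1 (powered ascent): v₀ = 0 m/s, a = 28 m/s².
v = v₀ + at = 0 + (28)(5.5) = 154 m/s
Δx = v₀t + ½at² = 0·5.5 + 0.5·28·5.5² = 424 m

Phase 2 (coasting upward): v₀ = 154 m/s, a = -10 m/s².
v = v₀ + at → t = (0 − 154) / -10 = 15.4 s
v² = v₀² + 2aΔx → Δx = (0² − 154²)/(2·-10) = 1190 m
Maximum height = 424 + 1190 = 1610 m

1610 m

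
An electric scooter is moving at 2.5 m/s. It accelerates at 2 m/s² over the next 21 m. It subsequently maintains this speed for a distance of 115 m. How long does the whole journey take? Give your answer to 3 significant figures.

Phase 1 (accelerating): v₀ = 2.50 m/s, a = 2 m/s².
v² = v₀² + 2aΔx = 2.50² + 2·2·21 = 90.2 → v = 9.50 m/s
t = (v − v₀)/a = (9.50 − 2.50)/2 = 3.50 s

Phase 2 (constant speed): v₀ = 9.50 m/s, a = 0 m/s².
Constant speed: t = d/v = 115/9.50 = 12.1 s
Total time = 3.50 + 12.1 = 15.6 s

15.6 s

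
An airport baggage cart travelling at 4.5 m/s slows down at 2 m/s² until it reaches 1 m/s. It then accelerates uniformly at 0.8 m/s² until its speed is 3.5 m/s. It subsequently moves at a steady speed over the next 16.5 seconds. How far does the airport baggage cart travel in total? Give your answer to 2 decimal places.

Phase 1 (decelerating): v₀ = 4.50 m/s, a = -2 m/s².
v = v₀ + at → t = (1 − 4.50) / -2 = 1.75 s
v² = v₀² + 2aΔx → Δx = (1² − 4.50²)/(2·-2) = 4.81 m

Phase 2 (accelerating): v₀ = 1.00 m/s, a = 0.8 m/s².
v = v₀ + at → t = (3.5 − 1.00) / 0.8 = 3.12 s
v² = v₀² + 2aΔx → Δx = (3.5² − 1.00²)/(2·0.8) = 7.03 m

Phase 3 (constant speed): v₀ = 3.50 m/s, a = 0 m/s².
v = v₀ + at = 3.50 + (0)(16.5) = 3.50 m/s
Δx = v₀t + ½at² = 3.50·16.5 + 0.5·0·16.5² = 57.8 m
Total distance = 4.81 + 7.03 + 57.8 = 69.6 m

69.59 m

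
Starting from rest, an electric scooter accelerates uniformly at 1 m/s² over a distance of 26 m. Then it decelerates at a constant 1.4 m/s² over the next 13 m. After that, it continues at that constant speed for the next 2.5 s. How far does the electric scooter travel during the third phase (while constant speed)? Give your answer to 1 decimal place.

Phase 1 (accelerating): v₀ = 0 m/s, a = 1 m/s².
v² = v₀² + 2aΔx = 0² + 2·1·26 = 52.0 → v = 7.21 m/s
t = (v − v₀)/a = (7.21 − 0)/1 = 7.21 s

Phase 2 (decelerating): v₀ = 7.21 m/s, a = -1.4 m/s².
v² = v₀² + 2aΔx = 7.21² + 2·-1.4·13 = 15.6 → v = 3.95 m/s
t = (v − v₀)/a = (3.95 − 7.21)/-1.4 = 2.33 s

Phase 3 (constant speed): v₀ = 3.95 m/s, a = 0 m/s².
v = v₀ + at = 3.95 + (0)(2.5) = 3.95 m/s
Δx = v₀t + ½at² = 3.95·2.5 + 0.5·0·2.5² = 9.87 m
Distance in phase 3 = 9.87 m

9.9 m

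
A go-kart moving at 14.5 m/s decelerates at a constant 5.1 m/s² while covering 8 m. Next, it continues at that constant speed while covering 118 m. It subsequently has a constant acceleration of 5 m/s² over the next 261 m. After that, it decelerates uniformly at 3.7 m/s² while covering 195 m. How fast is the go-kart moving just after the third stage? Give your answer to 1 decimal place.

Phase 1 (decelerating): v₀ = 14.5 m/s, a = -5.1 m/s².
v² = v₀² + 2aΔx = 14.5² + 2·-5.1·8 = 129 → v = 11.3 m/s
t = (v − v₀)/a = (11.3 − 14.5)/-5.1 = 0.619 s

Phase 2 (constant speed): v₀ = 11.3 m/s, a = 0 m/s².
Constant speed: t = d/v = 118/11.3 = 10.4 s

Phase 3 (accelerating): v₀ = 11.3 m/s, a = 5 m/s².
v² = v₀² + 2aΔx = 11.3² + 2·5·261 = 2740 → v = 52.3 m/s
t = (v − v₀)/a = (52.3 − 11.3)/5 = 8.20 s
Speed at end of phase 3 = 52.3 m/s

52.3 m/s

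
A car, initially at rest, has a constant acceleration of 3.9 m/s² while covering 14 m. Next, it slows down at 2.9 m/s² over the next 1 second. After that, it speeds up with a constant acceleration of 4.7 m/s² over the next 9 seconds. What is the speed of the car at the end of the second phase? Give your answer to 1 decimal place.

Phase 1 (accelerating): v₀ = 0 m/s, a = 3.9 m/s².
v² = v₀² + 2aΔx = 0² + 2·3.9·14 = 109 → v = 10.4 m/s
t = (v − v₀)/a = (10.4 − 0)/3.9 = 2.68 s

Phase 2 (decelerating): v₀ = 10.4 m/s, a = -2.9 m/s².
v = v₀ + at = 10.4 + (-2.9)(1) = 7.55 m/s
Δx = v₀t + ½at² = 10.4·1 + 0.5·-2.9·1² = 9.00 m
Speed at end of phase 2 = 7.55 m/s

7.5 m/s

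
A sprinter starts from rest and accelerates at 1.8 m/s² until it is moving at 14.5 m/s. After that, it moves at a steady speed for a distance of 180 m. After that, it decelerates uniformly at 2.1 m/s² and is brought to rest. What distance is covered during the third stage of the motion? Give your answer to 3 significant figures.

50.1 m

Phase 1 (accelerating): v₀ = 0 m/s, a = 1.8 m/s².
v = v₀ + at → t = (14.5 − 0) / 1.8 = 8.06 s
v² = v₀² + 2aΔx → Δx = (14.5² − 0²)/(2·1.8) = 58.4 m

Phase 2 (constant speed): v₀ = 14.5 m/s, a = 0 m/s².
Constant speed: t = d/v = 180/14.5 = 12.4 s

Phase 3 (decelerating): v₀ = 14.5 m/s, a = -2.1 m/s².
v = v₀ + at → t = (0 − 14.5) / -2.1 = 6.90 s
v² = v₀² + 2aΔx → Δx = (0² − 14.5²)/(2·-2.1) = 50.1 m
Distance in phase 3 = 50.1 m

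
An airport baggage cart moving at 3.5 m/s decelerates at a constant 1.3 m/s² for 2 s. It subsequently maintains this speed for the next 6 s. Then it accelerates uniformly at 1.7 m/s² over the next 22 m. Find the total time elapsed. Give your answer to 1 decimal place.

12.6 s

Phase 1 (decelerating): v₀ = 3.50 m/s, a = -1.3 m/s².
v = v₀ + at = 3.50 + (-1.3)(2) = 0.900 m/s
Δx = v₀t + ½at² = 3.50·2 + 0.5·-1.3·2² = 4.40 m

Phase 2 (constant speed): v₀ = 0.900 m/s, a = 0 m/s².
v = v₀ + at = 0.900 + (0)(6) = 0.900 m/s
Δx = v₀t + ½at² = 0.900·6 + 0.5·0·6² = 5.40 m

Phase 3 (accelerating): v₀ = 0.900 m/s, a = 1.7 m/s².
v² = v₀² + 2aΔx = 0.900² + 2·1.7·22 = 75.6 → v = 8.70 m/s
t = (v − v₀)/a = (8.70 − 0.900)/1.7 = 4.59 s
Total time = 2.00 + 6.00 + 4.59 = 12.6 s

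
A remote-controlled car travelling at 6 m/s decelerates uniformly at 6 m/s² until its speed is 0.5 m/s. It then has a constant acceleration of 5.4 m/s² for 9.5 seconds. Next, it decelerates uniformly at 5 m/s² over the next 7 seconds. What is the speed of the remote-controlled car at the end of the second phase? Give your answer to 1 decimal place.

51.8 m/s

Phase 1 (decelerating): v₀ = 6.00 m/s, a = -6 m/s².
v = v₀ + at → t = (0.5 − 6.00) / -6 = 0.917 s
v² = v₀² + 2aΔx → Δx = (0.5² − 6.00²)/(2·-6) = 2.98 m

Phase 2 (accelerating): v₀ = 0.500 m/s, a = 5.4 m/s².
v = v₀ + at = 0.500 + (5.4)(9.5) = 51.8 m/s
Δx = v₀t + ½at² = 0.500·9.5 + 0.5·5.4·9.5² = 248 m
Speed at end of phase 2 = 51.8 m/s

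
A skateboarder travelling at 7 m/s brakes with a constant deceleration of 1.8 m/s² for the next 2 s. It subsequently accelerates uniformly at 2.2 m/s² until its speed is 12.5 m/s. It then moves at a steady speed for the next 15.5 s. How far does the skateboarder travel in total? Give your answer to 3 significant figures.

Phase 1 (decelerating): v₀ = 7.00 m/s, a = -1.8 m/s².
v = v₀ + at = 7.00 + (-1.8)(2) = 3.40 m/s
Δx = v₀t + ½at² = 7.00·2 + 0.5·-1.8·2² = 10.4 m

Phase 2 (accelerating): v₀ = 3.40 m/s, a = 2.2 m/s².
v = v₀ + at → t = (12.5 − 3.40) / 2.2 = 4.14 s
v² = v₀² + 2aΔx → Δx = (12.5² − 3.40²)/(2·2.2) = 32.9 m

Phase 3 (constant speed): v₀ = 12.5 m/s, a = 0 m/s².
v = v₀ + at = 12.5 + (0)(15.5) = 12.5 m/s
Δx = v₀t + ½at² = 12.5·15.5 + 0.5·0·15.5² = 194 m
Total distance = 10.4 + 32.9 + 194 = 237 m

237 m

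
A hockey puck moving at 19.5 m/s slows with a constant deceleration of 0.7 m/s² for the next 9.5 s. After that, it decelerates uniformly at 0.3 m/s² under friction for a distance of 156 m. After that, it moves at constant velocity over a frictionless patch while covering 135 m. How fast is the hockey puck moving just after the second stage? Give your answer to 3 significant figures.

8.46 m/s

Phase 1 (decelerating): v₀ = 19.5 m/s, a = -0.7 m/s².
v = v₀ + at = 19.5 + (-0.7)(9.5) = 12.9 m/s
Δx = v₀t + ½at² = 19.5·9.5 + 0.5·-0.7·9.5² = 154 m

Phase 2 (decelerating): v₀ = 12.9 m/s, a = -0.3 m/s².
v² = v₀² + 2aΔx = 12.9² + 2·-0.3·156 = 71.5 → v = 8.46 m/s
t = (v − v₀)/a = (8.46 − 12.9)/-0.3 = 14.6 s
Speed at end of phase 2 = 8.46 m/s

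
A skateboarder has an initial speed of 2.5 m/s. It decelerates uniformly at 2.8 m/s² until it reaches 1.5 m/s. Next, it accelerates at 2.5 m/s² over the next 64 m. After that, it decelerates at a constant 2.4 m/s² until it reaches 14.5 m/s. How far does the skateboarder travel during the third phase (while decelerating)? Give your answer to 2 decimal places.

23.33 m

Phase 1 (decelerating): v₀ = 2.50 m/s, a = -2.8 m/s².
v = v₀ + at → t = (1.5 − 2.50) / -2.8 = 0.357 s
v² = v₀² + 2aΔx → Δx = (1.5² − 2.50²)/(2·-2.8) = 0.714 m

Phase 2 (accelerating): v₀ = 1.50 m/s, a = 2.5 m/s².
v² = v₀² + 2aΔx = 1.50² + 2·2.5·64 = 322 → v = 18.0 m/s
t = (v − v₀)/a = (18.0 − 1.50)/2.5 = 6.58 s

Phase 3 (decelerating): v₀ = 18.0 m/s, a = -2.4 m/s².
v = v₀ + at → t = (14.5 − 18.0) / -2.4 = 1.44 s
v² = v₀² + 2aΔx → Δx = (14.5² − 18.0²)/(2·-2.4) = 23.3 m
Distance in phase 3 = 23.3 m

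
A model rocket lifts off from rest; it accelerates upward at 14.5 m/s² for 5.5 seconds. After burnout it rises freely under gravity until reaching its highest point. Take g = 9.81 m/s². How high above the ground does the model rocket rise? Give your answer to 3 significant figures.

543 m

Phase 1 (powered ascent): v₀ = 0 m/s, a = 14.5 m/s².
v = v₀ + at = 0 + (14.5)(5.5) = 79.8 m/s
Δx = v₀t + ½at² = 0·5.5 + 0.5·14.5·5.5² = 219 m

Phase 2 (coasting upward): v₀ = 79.8 m/s, a = -9.81 m/s².
v = v₀ + at → t = (0 − 79.8) / -9.81 = 8.13 s
v² = v₀² + 2aΔx → Δx = (0² − 79.8²)/(2·-9.81) = 324 m
Maximum height = 219 + 324 = 543 m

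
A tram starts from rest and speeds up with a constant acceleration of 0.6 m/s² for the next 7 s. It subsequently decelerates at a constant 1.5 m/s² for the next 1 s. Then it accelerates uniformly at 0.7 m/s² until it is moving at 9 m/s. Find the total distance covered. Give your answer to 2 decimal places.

Phase 1 (accelerating): v₀ = 0 m/s, a = 0.6 m/s².
v = v₀ + at = 0 + (0.6)(7) = 4.20 m/s
Δx = v₀t + ½at² = 0·7 + 0.5·0.6·7² = 14.7 m

Phase 2 (decelerating): v₀ = 4.20 m/s, a = -1.5 m/s².
v = v₀ + at = 4.20 + (-1.5)(1) = 2.70 m/s
Δx = v₀t + ½at² = 4.20·1 + 0.5·-1.5·1² = 3.45 m

Phase 3 (accelerating): v₀ = 2.70 m/s, a = 0.7 m/s².
v = v₀ + at → t = (9 − 2.70) / 0.7 = 9.00 s
v² = v₀² + 2aΔx → Δx = (9² − 2.70²)/(2·0.7) = 52.6 m
Total distance = 14.7 + 3.45 + 52.6 = 70.8 m

70.80 m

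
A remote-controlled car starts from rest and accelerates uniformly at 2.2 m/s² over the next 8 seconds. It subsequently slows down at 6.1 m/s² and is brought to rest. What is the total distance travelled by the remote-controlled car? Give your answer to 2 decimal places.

95.79 m

Phase 1 (accelerating): v₀ = 0 m/s, a = 2.2 m/s².
v = v₀ + at = 0 + (2.2)(8) = 17.6 m/s
Δx = v₀t + ½at² = 0·8 + 0.5·2.2·8² = 70.4 m

Phase 2 (decelerating): v₀ = 17.6 m/s, a = -6.1 m/s².
v = v₀ + at → t = (0 − 17.6) / -6.1 = 2.89 s
v² = v₀² + 2aΔx → Δx = (0² − 17.6²)/(2·-6.1) = 25.4 m
Total distance = 70.4 + 25.4 = 95.8 m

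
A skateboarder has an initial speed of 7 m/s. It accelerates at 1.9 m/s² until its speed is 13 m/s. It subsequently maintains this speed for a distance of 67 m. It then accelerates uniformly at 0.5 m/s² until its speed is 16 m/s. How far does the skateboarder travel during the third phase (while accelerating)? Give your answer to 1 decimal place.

87.0 m

Phase 1 (accelerating): v₀ = 7.00 m/s, a = 1.9 m/s².
v = v₀ + at → t = (13 − 7.00) / 1.9 = 3.16 s
v² = v₀² + 2aΔx → Δx = (13² − 7.00²)/(2·1.9) = 31.6 m

Phase 2 (constant speed): v₀ = 13.0 m/s, a = 0 m/s².
Constant speed: t = d/v = 67/13.0 = 5.15 s

Phase 3 (accelerating): v₀ = 13.0 m/s, a = 0.5 m/s².
v = v₀ + at → t = (16 − 13.0) / 0.5 = 6.00 s
v² = v₀² + 2aΔx → Δx = (16² − 13.0²)/(2·0.5) = 87.0 m
Distance in phase 3 = 87.0 m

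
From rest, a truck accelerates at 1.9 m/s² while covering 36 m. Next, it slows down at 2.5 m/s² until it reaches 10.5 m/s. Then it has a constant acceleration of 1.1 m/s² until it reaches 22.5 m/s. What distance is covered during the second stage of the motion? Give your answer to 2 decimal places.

Phase 1 (accelerating): v₀ = 0 m/s, a = 1.9 m/s².
v² = v₀² + 2aΔx = 0² + 2·1.9·36 = 137 → v = 11.7 m/s
t = (v − v₀)/a = (11.7 − 0)/1.9 = 6.16 s

Phase 2 (decelerating): v₀ = 11.7 m/s, a = -2.5 m/s².
v = v₀ + at → t = (10.5 − 11.7) / -2.5 = 0.478 s
v² = v₀² + 2aΔx → Δx = (10.5² − 11.7²)/(2·-2.5) = 5.31 m
Distance in phase 2 = 5.31 m

5.31 m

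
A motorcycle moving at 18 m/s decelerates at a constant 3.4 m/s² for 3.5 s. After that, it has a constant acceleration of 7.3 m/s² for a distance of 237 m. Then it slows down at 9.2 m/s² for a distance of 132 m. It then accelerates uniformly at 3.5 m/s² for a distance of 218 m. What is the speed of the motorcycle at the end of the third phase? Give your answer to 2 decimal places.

32.69 m/s

Phase 1 (decelerating): v₀ = 18.0 m/s, a = -3.4 m/s².
v = v₀ + at = 18.0 + (-3.4)(3.5) = 6.10 m/s
Δx = v₀t + ½at² = 18.0·3.5 + 0.5·-3.4·3.5² = 42.2 m

Phase 2 (accelerating): v₀ = 6.10 m/s, a = 7.3 m/s².
v² = v₀² + 2aΔx = 6.10² + 2·7.3·237 = 3500 → v = 59.1 m/s
t = (v − v₀)/a = (59.1 − 6.10)/7.3 = 7.27 s

Phase 3 (decelerating): v₀ = 59.1 m/s, a = -9.2 m/s².
v² = v₀² + 2aΔx = 59.1² + 2·-9.2·132 = 1070 → v = 32.7 m/s
t = (v − v₀)/a = (32.7 − 59.1)/-9.2 = 2.87 s
Speed at end of phase 3 = 32.7 m/s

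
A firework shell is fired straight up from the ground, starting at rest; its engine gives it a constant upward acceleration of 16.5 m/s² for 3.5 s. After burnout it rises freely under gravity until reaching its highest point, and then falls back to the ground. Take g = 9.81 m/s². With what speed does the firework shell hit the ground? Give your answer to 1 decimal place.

Phase 1 (powered ascent): v₀ = 0 m/s, a = 16.5 m/s².
v = v₀ + at = 0 + (16.5)(3.5) = 57.8 m/s
Δx = v₀t + ½at² = 0·3.5 + 0.5·16.5·3.5² = 101 m

Phase 2 (coasting upward): v₀ = 57.8 m/s, a = -9.81 m/s².
v = v₀ + at → t = (0 − 57.8) / -9.81 = 5.89 s
v² = v₀² + 2aΔx → Δx = (0² − 57.8²)/(2·-9.81) = 170 m

Phase 3 (free fall): v₀ = 0 m/s, a = -9.81 m/s².
Falls 271 m from rest: t = √(2·271/9.81) = 7.43 s; v = g·t = 72.9 m/s.
Impact speed = 72.9 m/s

72.9 m/s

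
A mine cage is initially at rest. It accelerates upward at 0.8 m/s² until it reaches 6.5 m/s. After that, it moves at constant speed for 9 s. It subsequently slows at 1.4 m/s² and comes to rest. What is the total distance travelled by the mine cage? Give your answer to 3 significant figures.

100 m

Phase 1 (accelerating): v₀ = 0 m/s, a = 0.8 m/s².
v = v₀ + at → t = (6.5 − 0) / 0.8 = 8.12 s
v² = v₀² + 2aΔx → Δx = (6.5² − 0²)/(2·0.8) = 26.4 m

Phase 2 (constant speed): v₀ = 6.50 m/s, a = 0 m/s².
v = v₀ + at = 6.50 + (0)(9) = 6.50 m/s
Δx = v₀t + ½at² = 6.50·9 + 0.5·0·9² = 58.5 m

Phase 3 (decelerating): v₀ = 6.50 m/s, a = -1.4 m/s².
v = v₀ + at → t = (0 − 6.50) / -1.4 = 4.64 s
v² = v₀² + 2aΔx → Δx = (0² − 6.50²)/(2·-1.4) = 15.1 m
Total distance = 26.4 + 58.5 + 15.1 = 100 m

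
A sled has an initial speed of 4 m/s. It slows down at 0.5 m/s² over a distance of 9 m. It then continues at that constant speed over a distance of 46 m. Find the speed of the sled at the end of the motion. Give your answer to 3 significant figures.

Phase 1 (decelerating): v₀ = 4.00 m/s, a = -0.5 m/s².
v² = v₀² + 2aΔx = 4.00² + 2·-0.5·9 = 7.00 → v = 2.65 m/s
t = (v − v₀)/a = (2.65 − 4.00)/-0.5 = 2.71 s

Phase 2 (constant speed): v₀ = 2.65 m/s, a = 0 m/s².
Constant speed: t = d/v = 46/2.65 = 17.4 s
Final speed = 2.65 m/s

2.65 m/s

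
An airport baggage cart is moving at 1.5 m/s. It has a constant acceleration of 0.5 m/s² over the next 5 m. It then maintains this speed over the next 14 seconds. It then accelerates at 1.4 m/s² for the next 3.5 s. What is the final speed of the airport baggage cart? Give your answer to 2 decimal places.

7.59 m/s

Phase 1 (accelerating): v₀ = 1.50 m/s, a = 0.5 m/s².
v² = v₀² + 2aΔx = 1.50² + 2·0.5·5 = 7.25 → v = 2.69 m/s
t = (v − v₀)/a = (2.69 − 1.50)/0.5 = 2.39 s

Phase 2 (constant speed): v₀ = 2.69 m/s, a = 0 m/s².
v = v₀ + at = 2.69 + (0)(14) = 2.69 m/s
Δx = v₀t + ½at² = 2.69·14 + 0.5·0·14² = 37.7 m

Phase 3 (accelerating): v₀ = 2.69 m/s, a = 1.4 m/s².
v = v₀ + at = 2.69 + (1.4)(3.5) = 7.59 m/s
Δx = v₀t + ½at² = 2.69·3.5 + 0.5·1.4·3.5² = 18.0 m
Final speed = 7.59 m/s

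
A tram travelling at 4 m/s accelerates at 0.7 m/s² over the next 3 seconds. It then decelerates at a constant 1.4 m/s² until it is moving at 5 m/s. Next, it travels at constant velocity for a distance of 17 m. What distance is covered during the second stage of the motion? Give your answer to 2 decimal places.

4.36 m

Phase 1 (accelerating): v₀ = 4.00 m/s, a = 0.7 m/s².
v = v₀ + at = 4.00 + (0.7)(3) = 6.10 m/s
Δx = v₀t + ½at² = 4.00·3 + 0.5·0.7·3² = 15.1 m

Phase 2 (decelerating): v₀ = 6.10 m/s, a = -1.4 m/s².
v = v₀ + at → t = (5 − 6.10) / -1.4 = 0.786 s
v² = v₀² + 2aΔx → Δx = (5² − 6.10²)/(2·-1.4) = 4.36 m
Distance in phase 2 = 4.36 m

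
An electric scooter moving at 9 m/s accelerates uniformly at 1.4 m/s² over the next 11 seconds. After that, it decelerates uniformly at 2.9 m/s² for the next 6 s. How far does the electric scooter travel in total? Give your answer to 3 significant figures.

Phase 1 (accelerating): v₀ = 9.00 m/s, a = 1.4 m/s².
v = v₀ + at = 9.00 + (1.4)(11) = 24.4 m/s
Δx = v₀t + ½at² = 9.00·11 + 0.5·1.4·11² = 184 m

Phase 2 (decelerating): v₀ = 24.4 m/s, a = -2.9 m/s².
v = v₀ + at = 24.4 + (-2.9)(6) = 7.00 m/s
Δx = v₀t + ½at² = 24.4·6 + 0.5·-2.9·6² = 94.2 m
Total distance = 184 + 94.2 = 278 m

278 m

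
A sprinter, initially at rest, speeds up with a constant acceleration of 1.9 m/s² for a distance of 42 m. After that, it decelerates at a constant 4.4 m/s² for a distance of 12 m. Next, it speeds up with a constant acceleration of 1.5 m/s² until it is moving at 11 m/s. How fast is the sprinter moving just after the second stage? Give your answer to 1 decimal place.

7.3 m/s

Phase 1 (accelerating): v₀ = 0 m/s, a = 1.9 m/s².
v² = v₀² + 2aΔx = 0² + 2·1.9·42 = 160 → v = 12.6 m/s
t = (v − v₀)/a = (12.6 − 0)/1.9 = 6.65 s

Phase 2 (decelerating): v₀ = 12.6 m/s, a = -4.4 m/s².
v² = v₀² + 2aΔx = 12.6² + 2·-4.4·12 = 54.0 → v = 7.35 m/s
t = (v − v₀)/a = (7.35 − 12.6)/-4.4 = 1.20 s
Speed at end of phase 2 = 7.35 m/s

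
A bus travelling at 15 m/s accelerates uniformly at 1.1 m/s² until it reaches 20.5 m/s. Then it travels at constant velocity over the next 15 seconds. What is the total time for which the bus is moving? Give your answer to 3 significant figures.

20.0 s

Phase 1 (accelerating): v₀ = 15.0 m/s, a = 1.1 m/s².
v = v₀ + at → t = (20.5 − 15.0) / 1.1 = 5.00 s
v² = v₀² + 2aΔx → Δx = (20.5² − 15.0²)/(2·1.1) = 88.7 m

Phase 2 (constant speed): v₀ = 20.5 m/s, a = 0 m/s².
v = v₀ + at = 20.5 + (0)(15) = 20.5 m/s
Δx = v₀t + ½at² = 20.5·15 + 0.5·0·15² = 308 m
Total time = 5.00 + 15.0 = 20.0 s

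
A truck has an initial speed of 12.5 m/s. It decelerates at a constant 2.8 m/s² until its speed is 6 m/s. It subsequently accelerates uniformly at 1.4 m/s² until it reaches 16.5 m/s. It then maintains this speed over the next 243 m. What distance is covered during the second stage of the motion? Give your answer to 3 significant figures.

Phase 1 (decelerating): v₀ = 12.5 m/s, a = -2.8 m/s².
v = v₀ + at → t = (6 − 12.5) / -2.8 = 2.32 s
v² = v₀² + 2aΔx → Δx = (6² − 12.5²)/(2·-2.8) = 21.5 m

Phase 2 (accelerating): v₀ = 6.00 m/s, a = 1.4 m/s².
v = v₀ + at → t = (16.5 − 6.00) / 1.4 = 7.50 s
v² = v₀² + 2aΔx → Δx = (16.5² − 6.00²)/(2·1.4) = 84.4 m
Distance in phase 2 = 84.4 m

84.4 m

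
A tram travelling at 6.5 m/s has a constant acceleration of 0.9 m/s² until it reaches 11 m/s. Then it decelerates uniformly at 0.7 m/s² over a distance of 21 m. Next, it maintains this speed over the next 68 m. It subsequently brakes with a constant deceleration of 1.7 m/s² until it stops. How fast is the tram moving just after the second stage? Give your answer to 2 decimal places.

Phase 1 (accelerating): v₀ = 6.50 m/s, a = 0.9 m/s².
v = v₀ + at → t = (11 − 6.50) / 0.9 = 5.00 s
v² = v₀² + 2aΔx → Δx = (11² − 6.50²)/(2·0.9) = 43.8 m

Phase 2 (decelerating): v₀ = 11.0 m/s, a = -0.7 m/s².
v² = v₀² + 2aΔx = 11.0² + 2·-0.7·21 = 91.6 → v = 9.57 m/s
t = (v − v₀)/a = (9.57 − 11.0)/-0.7 = 2.04 s
Speed at end of phase 2 = 9.57 m/s

9.57 m/s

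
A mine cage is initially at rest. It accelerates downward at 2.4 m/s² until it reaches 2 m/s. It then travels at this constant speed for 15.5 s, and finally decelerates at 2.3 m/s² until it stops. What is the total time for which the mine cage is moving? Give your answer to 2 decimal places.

17.20 s

Phase 1 (accelerating): v₀ = 0 m/s, a = 2.4 m/s².
v = v₀ + at → t = (2 − 0) / 2.4 = 0.833 s
v² = v₀² + 2aΔx → Δx = (2² − 0²)/(2·2.4) = 0.833 m

Phase 2 (constant speed): v₀ = 2.00 m/s, a = 0 m/s².
v = v₀ + at = 2.00 + (0)(15.5) = 2.00 m/s
Δx = v₀t + ½at² = 2.00·15.5 + 0.5·0·15.5² = 31.0 m

Phase 3 (decelerating): v₀ = 2.00 m/s, a = -2.3 m/s².
v = v₀ + at → t = (0 − 2.00) / -2.3 = 0.870 s
v² = v₀² + 2aΔx → Δx = (0² − 2.00²)/(2·-2.3) = 0.870 m
Total time = 0.833 + 15.5 + 0.870 = 17.2 s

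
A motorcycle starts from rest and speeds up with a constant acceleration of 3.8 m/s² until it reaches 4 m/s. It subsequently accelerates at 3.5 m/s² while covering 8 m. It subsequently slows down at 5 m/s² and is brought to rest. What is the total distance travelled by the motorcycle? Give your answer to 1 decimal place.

17.3 m

Phase 1 (accelerating): v₀ = 0 m/s, a = 3.8 m/s².
v = v₀ + at → t = (4 − 0) / 3.8 = 1.05 s
v² = v₀² + 2aΔx → Δx = (4² − 0²)/(2·3.8) = 2.11 m

Phase 2 (accelerating): v₀ = 4.00 m/s, a = 3.5 m/s².
v² = v₀² + 2aΔx = 4.00² + 2·3.5·8 = 72.0 → v = 8.49 m/s
t = (v − v₀)/a = (8.49 − 4.00)/3.5 = 1.28 s

Phase 3 (decelerating): v₀ = 8.49 m/s, a = -5 m/s².
v = v₀ + at → t = (0 − 8.49) / -5 = 1.70 s
v² = v₀² + 2aΔx → Δx = (0² − 8.49²)/(2·-5) = 7.20 m
Total distance = 2.11 + 8.00 + 7.20 = 17.3 m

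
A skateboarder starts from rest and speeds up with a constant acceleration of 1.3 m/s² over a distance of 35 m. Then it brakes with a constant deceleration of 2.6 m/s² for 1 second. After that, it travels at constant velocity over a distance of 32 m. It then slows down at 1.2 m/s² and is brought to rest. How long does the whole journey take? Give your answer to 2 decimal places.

18.73 s

Phase 1 (accelerating): v₀ = 0 m/s, a = 1.3 m/s².
v² = v₀² + 2aΔx = 0² + 2·1.3·35 = 91.0 → v = 9.54 m/s
t = (v − v₀)/a = (9.54 − 0)/1.3 = 7.34 s

Phase 2 (decelerating): v₀ = 9.54 m/s, a = -2.6 m/s².
v = v₀ + at = 9.54 + (-2.6)(1) = 6.94 m/s
Δx = v₀t + ½at² = 9.54·1 + 0.5·-2.6·1² = 8.24 m

Phase 3 (constant speed): v₀ = 6.94 m/s, a = 0 m/s².
Constant speed: t = d/v = 32/6.94 = 4.61 s

Phase 4 (decelerating): v₀ = 6.94 m/s, a = -1.2 m/s².
v = v₀ + at → t = (0 − 6.94) / -1.2 = 5.78 s
v² = v₀² + 2aΔx → Δx = (0² − 6.94²)/(2·-1.2) = 20.1 m
Total time = 7.34 + 1.00 + 4.61 + 5.78 = 18.7 s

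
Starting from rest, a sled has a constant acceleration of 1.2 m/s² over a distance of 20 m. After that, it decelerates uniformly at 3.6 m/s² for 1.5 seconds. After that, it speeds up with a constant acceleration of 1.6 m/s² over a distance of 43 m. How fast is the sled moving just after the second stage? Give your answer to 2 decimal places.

Phase 1 (accelerating): v₀ = 0 m/s, a = 1.2 m/s².
v² = v₀² + 2aΔx = 0² + 2·1.2·20 = 48.0 → v = 6.93 m/s
t = (v − v₀)/a = (6.93 − 0)/1.2 = 5.77 s

Phase 2 (decelerating): v₀ = 6.93 m/s, a = -3.6 m/s².
v = v₀ + at = 6.93 + (-3.6)(1.5) = 1.53 m/s
Δx = v₀t + ½at² = 6.93·1.5 + 0.5·-3.6·1.5² = 6.34 m
Speed at end of phase 2 = 1.53 m/s

1.53 m/s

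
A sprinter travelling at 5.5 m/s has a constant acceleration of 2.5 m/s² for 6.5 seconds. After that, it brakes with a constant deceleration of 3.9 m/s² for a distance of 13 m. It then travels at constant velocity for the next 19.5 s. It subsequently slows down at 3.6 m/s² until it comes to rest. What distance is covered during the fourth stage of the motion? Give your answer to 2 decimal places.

51.62 m

Phase 1 (accelerating): v₀ = 5.50 m/s, a = 2.5 m/s².
v = v₀ + at = 5.50 + (2.5)(6.5) = 21.8 m/s
Δx = v₀t + ½at² = 5.50·6.5 + 0.5·2.5·6.5² = 88.6 m

Phase 2 (decelerating): v₀ = 21.8 m/s, a = -3.9 m/s².
v² = v₀² + 2aΔx = 21.8² + 2·-3.9·13 = 372 → v = 19.3 m/s
t = (v − v₀)/a = (19.3 − 21.8)/-3.9 = 0.634 s

Phase 3 (constant speed): v₀ = 19.3 m/s, a = 0 m/s².
v = v₀ + at = 19.3 + (0)(19.5) = 19.3 m/s
Δx = v₀t + ½at² = 19.3·19.5 + 0.5·0·19.5² = 376 m

Phase 4 (decelerating): v₀ = 19.3 m/s, a = -3.6 m/s².
v = v₀ + at → t = (0 − 19.3) / -3.6 = 5.36 s
v² = v₀² + 2aΔx → Δx = (0² − 19.3²)/(2·-3.6) = 51.6 m
Distance in phase 4 = 51.6 m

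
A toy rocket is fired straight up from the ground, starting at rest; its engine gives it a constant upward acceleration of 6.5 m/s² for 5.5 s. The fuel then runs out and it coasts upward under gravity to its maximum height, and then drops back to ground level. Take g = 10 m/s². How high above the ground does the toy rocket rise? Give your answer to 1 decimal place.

162.2 m

Phase 1 (powered ascent): v₀ = 0 m/s, a = 6.5 m/s².
v = v₀ + at = 0 + (6.5)(5.5) = 35.8 m/s
Δx = v₀t + ½at² = 0·5.5 + 0.5·6.5·5.5² = 98.3 m

Phase 2 (coasting upward): v₀ = 35.8 m/s, a = -10 m/s².
v = v₀ + at → t = (0 − 35.8) / -10 = 3.58 s
v² = v₀² + 2aΔx → Δx = (0² − 35.8²)/(2·-10) = 63.9 m
Maximum height = 98.3 + 63.9 = 162 m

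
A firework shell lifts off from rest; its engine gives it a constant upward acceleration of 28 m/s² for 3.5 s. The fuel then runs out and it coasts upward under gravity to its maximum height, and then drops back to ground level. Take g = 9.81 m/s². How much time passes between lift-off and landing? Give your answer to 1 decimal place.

25.1 s

Phase 1 (powered ascent): v₀ = 0 m/s, a = 28 m/s².
v = v₀ + at = 0 + (28)(3.5) = 98.0 m/s
Δx = v₀t + ½at² = 0·3.5 + 0.5·28·3.5² = 172 m

Phase 2 (coasting upward): v₀ = 98.0 m/s, a = -9.81 m/s².
v = v₀ + at → t = (0 − 98.0) / -9.81 = 9.99 s
v² = v₀² + 2aΔx → Δx = (0² − 98.0²)/(2·-9.81) = 490 m

Phase 3 (free fall): v₀ = 0 m/s, a = -9.81 m/s².
Falls 661 m from rest: t = √(2·661/9.81) = 11.6 s; v = g·t = 114 m/s.
Total time = 3.50 + 9.99 + 11.6 = 25.1 s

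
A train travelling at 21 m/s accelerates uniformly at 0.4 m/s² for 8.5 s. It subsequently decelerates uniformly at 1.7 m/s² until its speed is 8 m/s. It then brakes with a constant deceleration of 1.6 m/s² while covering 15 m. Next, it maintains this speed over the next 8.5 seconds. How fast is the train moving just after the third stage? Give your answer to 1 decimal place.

Phase 1 (accelerating): v₀ = 21.0 m/s, a = 0.4 m/s².
v = v₀ + at = 21.0 + (0.4)(8.5) = 24.4 m/s
Δx = v₀t + ½at² = 21.0·8.5 + 0.5·0.4·8.5² = 193 m

Phase 2 (decelerating): v₀ = 24.4 m/s, a = -1.7 m/s².
v = v₀ + at → t = (8 − 24.4) / -1.7 = 9.65 s
v² = v₀² + 2aΔx → Δx = (8² − 24.4²)/(2·-1.7) = 156 m

Phase 3 (decelerating): v₀ = 8.00 m/s, a = -1.6 m/s².
v² = v₀² + 2aΔx = 8.00² + 2·-1.6·15 = 16.0 → v = 4.00 m/s
t = (v − v₀)/a = (4.00 − 8.00)/-1.6 = 2.50 s
Speed at end of phase 3 = 4.00 m/s

4.0 m/s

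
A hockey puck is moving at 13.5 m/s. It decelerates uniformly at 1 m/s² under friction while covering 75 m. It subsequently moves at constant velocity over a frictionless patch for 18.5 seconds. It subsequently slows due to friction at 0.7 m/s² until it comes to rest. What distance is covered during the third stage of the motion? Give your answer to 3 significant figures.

23.0 m

Phase 1 (decelerating): v₀ = 13.5 m/s, a = -1 m/s².
v² = v₀² + 2aΔx = 13.5² + 2·-1·75 = 32.2 → v = 5.68 m/s
t = (v − v₀)/a = (5.68 − 13.5)/-1 = 7.82 s

Phase 2 (constant speed): v₀ = 5.68 m/s, a = 0 m/s².
v = v₀ + at = 5.68 + (0)(18.5) = 5.68 m/s
Δx = v₀t + ½at² = 5.68·18.5 + 0.5·0·18.5² = 105 m

Phase 3 (decelerating): v₀ = 5.68 m/s, a = -0.7 m/s².
v = v₀ + at → t = (0 − 5.68) / -0.7 = 8.11 s
v² = v₀² + 2aΔx → Δx = (0² − 5.68²)/(2·-0.7) = 23.0 m
Distance in phase 3 = 23.0 m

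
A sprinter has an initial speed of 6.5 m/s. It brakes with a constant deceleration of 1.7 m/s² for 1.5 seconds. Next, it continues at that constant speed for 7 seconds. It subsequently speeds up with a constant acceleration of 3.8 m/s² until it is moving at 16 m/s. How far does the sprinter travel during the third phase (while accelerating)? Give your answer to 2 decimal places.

31.63 m

Phase 1 (decelerating): v₀ = 6.50 m/s, a = -1.7 m/s².
v = v₀ + at = 6.50 + (-1.7)(1.5) = 3.95 m/s
Δx = v₀t + ½at² = 6.50·1.5 + 0.5·-1.7·1.5² = 7.84 m

Phase 2 (constant speed): v₀ = 3.95 m/s, a = 0 m/s².
v = v₀ + at = 3.95 + (0)(7) = 3.95 m/s
Δx = v₀t + ½at² = 3.95·7 + 0.5·0·7² = 27.7 m

Phase 3 (accelerating): v₀ = 3.95 m/s, a = 3.8 m/s².
v = v₀ + at → t = (16 − 3.95) / 3.8 = 3.17 s
v² = v₀² + 2aΔx → Δx = (16² − 3.95²)/(2·3.8) = 31.6 m
Distance in phase 3 = 31.6 m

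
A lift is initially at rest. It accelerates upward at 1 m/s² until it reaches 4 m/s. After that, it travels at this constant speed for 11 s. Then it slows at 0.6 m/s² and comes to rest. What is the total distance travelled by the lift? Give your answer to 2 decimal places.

65.33 m

Phase 1 (accelerating): v₀ = 0 m/s, a = 1 m/s².
v = v₀ + at → t = (4 − 0) / 1 = 4.00 s
v² = v₀² + 2aΔx → Δx = (4² − 0²)/(2·1) = 8.00 m

Phase 2 (constant speed): v₀ = 4.00 m/s, a = 0 m/s².
v = v₀ + at = 4.00 + (0)(11) = 4.00 m/s
Δx = v₀t + ½at² = 4.00·11 + 0.5·0·11² = 44.0 m

Phase 3 (decelerating): v₀ = 4.00 m/s, a = -0.6 m/s².
v = v₀ + at → t = (0 − 4.00) / -0.6 = 6.67 s
v² = v₀² + 2aΔx → Δx = (0² − 4.00²)/(2·-0.6) = 13.3 m
Total distance = 8.00 + 44.0 + 13.3 = 65.3 m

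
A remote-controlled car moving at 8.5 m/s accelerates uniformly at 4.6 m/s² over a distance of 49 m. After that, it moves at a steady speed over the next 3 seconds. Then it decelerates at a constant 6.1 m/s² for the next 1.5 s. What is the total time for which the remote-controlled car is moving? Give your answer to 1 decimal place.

7.6 s

Phase 1 (accelerating): v₀ = 8.50 m/s, a = 4.6 m/s².
v² = v₀² + 2aΔx = 8.50² + 2·4.6·49 = 523 → v = 22.9 m/s
t = (v − v₀)/a = (22.9 − 8.50)/4.6 = 3.12 s

Phase 2 (constant speed): v₀ = 22.9 m/s, a = 0 m/s².
v = v₀ + at = 22.9 + (0)(3) = 22.9 m/s
Δx = v₀t + ½at² = 22.9·3 + 0.5·0·3² = 68.6 m

Phase 3 (decelerating): v₀ = 22.9 m/s, a = -6.1 m/s².
v = v₀ + at = 22.9 + (-6.1)(1.5) = 13.7 m/s
Δx = v₀t + ½at² = 22.9·1.5 + 0.5·-6.1·1.5² = 27.4 m
Total time = 3.12 + 3.00 + 1.50 = 7.62 s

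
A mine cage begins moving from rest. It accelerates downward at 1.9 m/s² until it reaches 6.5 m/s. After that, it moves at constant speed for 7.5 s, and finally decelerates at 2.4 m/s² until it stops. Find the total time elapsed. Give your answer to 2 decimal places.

Phase 1 (accelerating): v₀ = 0 m/s, a = 1.9 m/s².
v = v₀ + at → t = (6.5 − 0) / 1.9 = 3.42 s
v² = v₀² + 2aΔx → Δx = (6.5² − 0²)/(2·1.9) = 11.1 m

Phase 2 (constant speed): v₀ = 6.50 m/s, a = 0 m/s².
v = v₀ + at = 6.50 + (0)(7.5) = 6.50 m/s
Δx = v₀t + ½at² = 6.50·7.5 + 0.5·0·7.5² = 48.8 m

Phase 3 (decelerating): v₀ = 6.50 m/s, a = -2.4 m/s².
v = v₀ + at → t = (0 − 6.50) / -2.4 = 2.71 s
v² = v₀² + 2aΔx → Δx = (0² − 6.50²)/(2·-2.4) = 8.80 m
Total time = 3.42 + 7.50 + 2.71 = 13.6 s

13.63 s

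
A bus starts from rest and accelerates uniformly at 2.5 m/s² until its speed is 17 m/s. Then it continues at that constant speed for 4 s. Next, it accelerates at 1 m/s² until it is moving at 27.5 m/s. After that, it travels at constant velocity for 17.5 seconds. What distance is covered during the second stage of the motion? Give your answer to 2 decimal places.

68.00 m

Phase 1 (accelerating): v₀ = 0 m/s, a = 2.5 m/s².
v = v₀ + at → t = (17 − 0) / 2.5 = 6.80 s
v² = v₀² + 2aΔx → Δx = (17² − 0²)/(2·2.5) = 57.8 m

Phase 2 (constant speed): v₀ = 17.0 m/s, a = 0 m/s².
v = v₀ + at = 17.0 + (0)(4) = 17.0 m/s
Δx = v₀t + ½at² = 17.0·4 + 0.5·0·4² = 68.0 m
Distance in phase 2 = 68.0 m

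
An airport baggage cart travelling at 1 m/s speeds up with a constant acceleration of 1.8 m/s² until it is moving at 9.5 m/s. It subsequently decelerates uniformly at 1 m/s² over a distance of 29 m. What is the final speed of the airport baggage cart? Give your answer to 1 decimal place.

Phase 1 (accelerating): v₀ = 1.00 m/s, a = 1.8 m/s².
v = v₀ + at → t = (9.5 − 1.00) / 1.8 = 4.72 s
v² = v₀² + 2aΔx → Δx = (9.5² − 1.00²)/(2·1.8) = 24.8 m

Phase 2 (decelerating): v₀ = 9.50 m/s, a = -1 m/s².
v² = v₀² + 2aΔx = 9.50² + 2·-1·29 = 32.2 → v = 5.68 m/s
t = (v − v₀)/a = (5.68 − 9.50)/-1 = 3.82 s
Final speed = 5.68 m/s

5.7 m/s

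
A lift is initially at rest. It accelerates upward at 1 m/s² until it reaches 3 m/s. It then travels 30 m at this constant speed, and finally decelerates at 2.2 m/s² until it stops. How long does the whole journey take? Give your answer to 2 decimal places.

14.36 s

Phase 1 (accelerating): v₀ = 0 m/s, a = 1 m/s².
v = v₀ + at → t = (3 − 0) / 1 = 3.00 s
v² = v₀² + 2aΔx → Δx = (3² − 0²)/(2·1) = 4.50 m

Phase 2 (constant speed): v₀ = 3.00 m/s, a = 0 m/s².
Constant speed: t = d/v = 30/3.00 = 10.0 s

Phase 3 (decelerating): v₀ = 3.00 m/s, a = -2.2 m/s².
v = v₀ + at → t = (0 − 3.00) / -2.2 = 1.36 s
v² = v₀² + 2aΔx → Δx = (0² − 3.00²)/(2·-2.2) = 2.05 m
Total time = 3.00 + 10.0 + 1.36 = 14.4 s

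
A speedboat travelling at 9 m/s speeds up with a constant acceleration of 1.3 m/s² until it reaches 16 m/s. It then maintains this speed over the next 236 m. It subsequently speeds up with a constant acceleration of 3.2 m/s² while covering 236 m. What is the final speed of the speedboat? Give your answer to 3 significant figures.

42.0 m/s

Phase 1 (accelerating): v₀ = 9.00 m/s, a = 1.3 m/s².
v = v₀ + at → t = (16 − 9.00) / 1.3 = 5.38 s
v² = v₀² + 2aΔx → Δx = (16² − 9.00²)/(2·1.3) = 67.3 m

Phase 2 (constant speed): v₀ = 16.0 m/s, a = 0 m/s².
Constant speed: t = d/v = 236/16.0 = 14.8 s

Phase 3 (accelerating): v₀ = 16.0 m/s, a = 3.2 m/s².
v² = v₀² + 2aΔx = 16.0² + 2·3.2·236 = 1770 → v = 42.0 m/s
t = (v − v₀)/a = (42.0 − 16.0)/3.2 = 8.13 s
Final speed = 42.0 m/s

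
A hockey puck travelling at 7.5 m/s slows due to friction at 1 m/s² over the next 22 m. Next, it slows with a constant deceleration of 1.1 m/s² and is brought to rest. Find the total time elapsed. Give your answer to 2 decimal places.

Phase 1 (decelerating): v₀ = 7.50 m/s, a = -1 m/s².
v² = v₀² + 2aΔx = 7.50² + 2·-1·22 = 12.2 → v = 3.50 m/s
t = (v − v₀)/a = (3.50 − 7.50)/-1 = 4.00 s

Phase 2 (decelerating): v₀ = 3.50 m/s, a = -1.1 m/s².
v = v₀ + at → t = (0 − 3.50) / -1.1 = 3.18 s
v² = v₀² + 2aΔx → Δx = (0² − 3.50²)/(2·-1.1) = 5.57 m
Total time = 4.00 + 3.18 = 7.18 s

7.18 s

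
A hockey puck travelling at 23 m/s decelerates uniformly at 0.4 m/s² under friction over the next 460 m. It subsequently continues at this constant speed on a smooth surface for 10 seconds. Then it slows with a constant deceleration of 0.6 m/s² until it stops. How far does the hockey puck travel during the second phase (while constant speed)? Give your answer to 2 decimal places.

126.89 m

Phase 1 (decelerating): v₀ = 23.0 m/s, a = -0.4 m/s².
v² = v₀² + 2aΔx = 23.0² + 2·-0.4·460 = 161 → v = 12.7 m/s
t = (v − v₀)/a = (12.7 − 23.0)/-0.4 = 25.8 s

Phase 2 (constant speed): v₀ = 12.7 m/s, a = 0 m/s².
v = v₀ + at = 12.7 + (0)(10) = 12.7 m/s
Δx = v₀t + ½at² = 12.7·10 + 0.5·0·10² = 127 m
Distance in phase 2 = 127 m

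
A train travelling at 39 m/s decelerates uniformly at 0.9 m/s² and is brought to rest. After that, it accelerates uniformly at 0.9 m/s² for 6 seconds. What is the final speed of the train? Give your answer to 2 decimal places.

Phase 1 (decelerating): v₀ = 39.0 m/s, a = -0.9 m/s².
v = v₀ + at → t = (0 − 39.0) / -0.9 = 43.3 s
v² = v₀² + 2aΔx → Δx = (0² − 39.0²)/(2·-0.9) = 845 m

Phase 2 (accelerating): v₀ = 0 m/s, a = 0.9 m/s².
v = v₀ + at = 0 + (0.9)(6) = 5.40 m/s
Δx = v₀t + ½at² = 0·6 + 0.5·0.9·6² = 16.2 m
Final speed = 5.40 m/s

5.40 m/s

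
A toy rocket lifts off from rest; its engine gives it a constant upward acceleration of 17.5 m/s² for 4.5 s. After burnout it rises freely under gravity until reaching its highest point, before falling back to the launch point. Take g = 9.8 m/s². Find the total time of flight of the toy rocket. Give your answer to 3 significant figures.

22.6 s

Phase 1 (powered ascent): v₀ = 0 m/s, a = 17.5 m/s².
v = v₀ + at = 0 + (17.5)(4.5) = 78.8 m/s
Δx = v₀t + ½at² = 0·4.5 + 0.5·17.5·4.5² = 177 m

Phase 2 (coasting upward): v₀ = 78.8 m/s, a = -9.8 m/s².
v = v₀ + at → t = (0 − 78.8) / -9.8 = 8.04 s
v² = v₀² + 2aΔx → Δx = (0² − 78.8²)/(2·-9.8) = 316 m

Phase 3 (free fall): v₀ = 0 m/s, a = -9.8 m/s².
Falls 494 m from rest: t = √(2·494/9.8) = 10.0 s; v = g·t = 98.4 m/s.
Total time = 4.50 + 8.04 + 10.0 = 22.6 s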